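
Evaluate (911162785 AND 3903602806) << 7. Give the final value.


Step 1: 911162785 & 3903602806 = 537657376
Step 2: 537657376 << 7 = 68820144128

68820144128


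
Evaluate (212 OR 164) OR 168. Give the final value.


Step 1: 212 | 164 = 244
Step 2: 244 | 168 = 252

252


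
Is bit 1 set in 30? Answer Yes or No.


0b11110, bit 1 = 1. Yes

Yes


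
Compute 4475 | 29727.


0b1000101111011 | 0b111010000011111 = 0b111010101111111 = 30079

30079


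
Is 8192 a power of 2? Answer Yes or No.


0b10000000000000. Only one bit set => Yes

Yes


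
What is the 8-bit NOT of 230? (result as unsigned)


~0b11100110 = 0b11001 = 25 (8-bit unsigned)

25


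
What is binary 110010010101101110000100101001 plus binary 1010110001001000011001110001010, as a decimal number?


110010010101101110000100101001 + 1010110001001000011001110001010 = 10001000011110110001010010110011 = 2289767603

2289767603


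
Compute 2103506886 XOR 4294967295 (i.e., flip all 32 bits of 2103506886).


2103506886 ^ 4294967295 = 2191460409

2191460409


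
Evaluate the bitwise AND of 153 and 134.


0b10011001 & 0b10000110 = 0b10000000 = 128

128


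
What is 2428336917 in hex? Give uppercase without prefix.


2428336917 = 90BD7B15 hex

90BD7B15


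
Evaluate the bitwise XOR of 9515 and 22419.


0b10010100101011 ^ 0b101011110010011 = 0b111001010111000 = 29368

29368


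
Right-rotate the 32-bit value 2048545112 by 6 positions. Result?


Rotate 0b1111010000110100101000101011000 right by 6 (32-bit) = 0b1100001111010000110100101000101 = 1642621253

1642621253


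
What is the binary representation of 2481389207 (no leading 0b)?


2481389207 = 10010011111001101111111010010111 in binary

10010011111001101111111010010111


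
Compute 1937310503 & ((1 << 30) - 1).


1937310503 & 1073741823 = 863568679

863568679


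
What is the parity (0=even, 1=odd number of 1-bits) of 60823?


0b1110110110010111 has 11 ones => parity 1

1


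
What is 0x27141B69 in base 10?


27141B69 hex = 655629161 decimal

655629161


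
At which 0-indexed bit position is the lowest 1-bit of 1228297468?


0b1001001001101100101010011111100. Lowest set bit at position 2

2


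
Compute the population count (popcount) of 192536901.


0b1011011110011110000101000101 has 15 set bits

15


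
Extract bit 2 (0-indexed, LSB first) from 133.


0b10000101, position 2 = 1

1


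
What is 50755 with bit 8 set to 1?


50755 | (1 << 8) = 50755 | 256 = 51011

51011


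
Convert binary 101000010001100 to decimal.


101000010001100 in decimal = 20620

20620


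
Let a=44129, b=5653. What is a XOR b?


44129 ^ 5653 = 47732

47732


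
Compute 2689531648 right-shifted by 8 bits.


0b10100000010011101111111100000000 >> 8 = 0b101000000100111011111111 = 10505983

10505983


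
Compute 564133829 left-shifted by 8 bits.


0b100001100111111111111111000101 << 8 = 0b10000110011111111111111100010100000000 = 144418260224

144418260224


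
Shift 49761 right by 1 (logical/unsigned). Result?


0b1100001001100001 >> 1 = 0b110000100110000 = 24880

24880


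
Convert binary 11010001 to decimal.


11010001 in decimal = 209

209


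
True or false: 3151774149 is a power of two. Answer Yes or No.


0b10111011110111000100000111000101. Multiple bits set => No

No


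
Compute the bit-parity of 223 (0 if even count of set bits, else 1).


0b11011111 has 7 ones => parity 1

1


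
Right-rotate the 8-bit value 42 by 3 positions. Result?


Rotate 0b101010 right by 3 (8-bit) = 0b1000101 = 69

69


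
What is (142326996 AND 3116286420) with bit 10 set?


Step 1: 142326996 & 3116286420 = 138051796
Step 2: 138051796 | (1 << 10) = 138051796 | 1024 = 138052820

138052820


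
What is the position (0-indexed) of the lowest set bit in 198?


0b11000110. Lowest set bit at position 1

1


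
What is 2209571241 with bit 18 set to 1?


2209571241 | (1 << 18) = 2209571241 | 262144 = 2209833385

2209833385


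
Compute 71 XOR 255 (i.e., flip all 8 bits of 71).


71 ^ 255 = 184

184


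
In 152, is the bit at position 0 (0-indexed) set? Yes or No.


0b10011000, bit 0 = 0. No

No


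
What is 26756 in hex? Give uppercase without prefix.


26756 = 6884 hex

6884


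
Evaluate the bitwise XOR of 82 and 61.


0b1010010 ^ 0b111101 = 0b1101111 = 111

111


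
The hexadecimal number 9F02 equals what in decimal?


9F02 hex = 40706 decimal

40706


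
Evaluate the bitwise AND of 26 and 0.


0b11010 & 0b0 = 0b0 = 0

0


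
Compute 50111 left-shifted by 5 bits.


0b1100001110111111 << 5 = 0b110000111011111100000 = 1603552

1603552


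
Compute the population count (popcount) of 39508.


0b1001101001010100 has 7 set bits

7


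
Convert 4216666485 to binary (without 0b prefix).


4216666485 = 11111011010101010011100101110101 in binary

11111011010101010011100101110101


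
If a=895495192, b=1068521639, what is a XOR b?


895495192 ^ 1068521639 = 181433535

181433535


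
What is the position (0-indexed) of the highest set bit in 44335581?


0b10101001001000000111011101. Highest set bit at position 25

25


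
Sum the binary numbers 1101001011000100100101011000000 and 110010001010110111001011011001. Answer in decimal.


1101001011000100100101011000000 + 110010001010110111001011011001 = 10011011100011011011110110011001 = 2609757593

2609757593


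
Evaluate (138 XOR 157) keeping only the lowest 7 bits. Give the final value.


Step 1: 138 ^ 157 = 23
Step 2: 23 & 127 = 23

23


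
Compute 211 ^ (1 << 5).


211 ^ (1 << 5) = 211 ^ 32 = 243

243


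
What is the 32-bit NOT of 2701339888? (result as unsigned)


~0b10100001000000110010110011110000 = 0b1011110111111001101001100001111 = 1593627407 (32-bit unsigned)

1593627407


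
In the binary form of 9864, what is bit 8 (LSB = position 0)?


0b10011010001000, position 8 = 0

0


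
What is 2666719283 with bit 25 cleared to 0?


2666719283 & ~(1 << 25) = 2633164851

2633164851


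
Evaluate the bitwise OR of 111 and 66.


0b1101111 | 0b1000010 = 0b1101111 = 111

111


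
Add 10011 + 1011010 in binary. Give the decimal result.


10011 + 1011010 = 1101101 = 109

109


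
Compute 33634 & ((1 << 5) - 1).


33634 & 31 = 2

2


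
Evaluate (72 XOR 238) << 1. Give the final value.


Step 1: 72 ^ 238 = 166
Step 2: 166 << 1 = 332

332


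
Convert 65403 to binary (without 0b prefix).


65403 = 1111111101111011 in binary

1111111101111011


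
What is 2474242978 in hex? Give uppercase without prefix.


2474242978 = 9379F3A2 hex

9379F3A2


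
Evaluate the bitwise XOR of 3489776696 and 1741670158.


0b11010000000000011100010000111000 ^ 0b1100111110011111100011100001110 = 0b10110111110011100000001100110110 = 3083731766

3083731766


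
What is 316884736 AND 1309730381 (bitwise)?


0b10010111000110100011100000000 & 0b1001110000100001110011001001101 = 0b10000000000100011000000000 = 33572352

33572352


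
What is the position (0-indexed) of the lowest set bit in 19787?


0b100110101001011. Lowest set bit at position 0

0


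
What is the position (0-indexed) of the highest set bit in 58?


0b111010. Highest set bit at position 5

5


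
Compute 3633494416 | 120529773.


0b11011000100100101011100110010000 | 0b111001011110010001101101101 = 0b11011111101111111011101111111101 = 3753884669

3753884669


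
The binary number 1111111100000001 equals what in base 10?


1111111100000001 in decimal = 65281

65281


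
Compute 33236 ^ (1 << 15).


33236 ^ (1 << 15) = 33236 ^ 32768 = 468

468


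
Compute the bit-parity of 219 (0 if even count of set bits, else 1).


0b11011011 has 6 ones => parity 0

0


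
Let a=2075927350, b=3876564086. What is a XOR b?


2075927350 ^ 3876564086 = 2629013312

2629013312


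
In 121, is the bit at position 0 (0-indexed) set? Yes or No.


0b1111001, bit 0 = 1. Yes

Yes


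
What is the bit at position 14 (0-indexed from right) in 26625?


0b110100000000001, position 14 = 1

1


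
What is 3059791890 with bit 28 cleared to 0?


3059791890 & ~(1 << 28) = 2791356434

2791356434


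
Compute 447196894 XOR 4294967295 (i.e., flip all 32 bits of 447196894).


447196894 ^ 4294967295 = 3847770401

3847770401


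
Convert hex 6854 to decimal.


6854 hex = 26708 decimal

26708


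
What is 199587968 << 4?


0b1011111001010111100010000000 << 4 = 0b10111110010101111000100000000000 = 3193407488

3193407488


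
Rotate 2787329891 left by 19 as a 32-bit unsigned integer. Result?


Rotate 0b10100110001000110100011101100011 left by 19 (32-bit) = 0b111011000111010011000100011010 = 991768858

991768858


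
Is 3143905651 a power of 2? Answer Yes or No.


0b10111011011001000011000101110011. Multiple bits set => No

No


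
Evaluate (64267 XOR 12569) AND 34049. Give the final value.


Step 1: 64267 ^ 12569 = 51730
Step 2: 51730 & 34049 = 32768

32768


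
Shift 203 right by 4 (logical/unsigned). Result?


0b11001011 >> 4 = 0b1100 = 12

12


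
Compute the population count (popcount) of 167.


0b10100111 has 5 set bits

5


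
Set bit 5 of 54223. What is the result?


54223 | (1 << 5) = 54223 | 32 = 54255

54255


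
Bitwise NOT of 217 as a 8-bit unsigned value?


~0b11011001 = 0b100110 = 38 (8-bit unsigned)

38


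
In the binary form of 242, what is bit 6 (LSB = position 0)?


0b11110010, position 6 = 1

1


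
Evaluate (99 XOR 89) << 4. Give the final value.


Step 1: 99 ^ 89 = 58
Step 2: 58 << 4 = 928

928


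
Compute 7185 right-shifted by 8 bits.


0b1110000010001 >> 8 = 0b11100 = 28

28


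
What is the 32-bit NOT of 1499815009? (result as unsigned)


~0b1011001011001010101110001100001 = 0b10100110100110101010001110011110 = 2795152286 (32-bit unsigned)

2795152286


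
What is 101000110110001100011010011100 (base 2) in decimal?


101000110110001100011010011100 in decimal = 685295260

685295260


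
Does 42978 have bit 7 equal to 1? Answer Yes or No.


0b1010011111100010, bit 7 = 1. Yes

Yes


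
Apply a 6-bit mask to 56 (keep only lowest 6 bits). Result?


56 & 63 = 56

56


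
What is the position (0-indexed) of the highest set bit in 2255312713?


0b10000110011011010101011101001001. Highest set bit at position 31

31


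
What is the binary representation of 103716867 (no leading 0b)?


103716867 = 110001011101001100000000011 in binary

110001011101001100000000011


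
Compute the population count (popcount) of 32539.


0b111111100011011 has 11 set bits

11


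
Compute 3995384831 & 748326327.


0b11101110001001001011101111111111 & 0b101100100110101000110110110111 = 0b101100000000001000100110110111 = 738232759

738232759


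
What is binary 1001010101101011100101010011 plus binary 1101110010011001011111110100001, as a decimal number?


1001010101101011100101010011 + 1101110010011001011111110100001 = 1110111101000110111100011110100 = 2007202036

2007202036


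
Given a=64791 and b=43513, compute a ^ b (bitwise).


64791 ^ 43513 = 21742

21742


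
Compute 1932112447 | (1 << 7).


1932112447 | (1 << 7) = 1932112447 | 128 = 1932112575

1932112575


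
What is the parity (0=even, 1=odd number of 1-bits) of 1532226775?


0b1011011010100111110110011010111 has 20 ones => parity 0

0


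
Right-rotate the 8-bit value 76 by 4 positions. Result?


Rotate 0b1001100 right by 4 (8-bit) = 0b11000100 = 196

196


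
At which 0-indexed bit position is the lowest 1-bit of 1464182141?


0b1010111010001011010010101111101. Lowest set bit at position 0

0


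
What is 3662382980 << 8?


0b11011010010010111000011110000100 << 8 = 0b1101101001001011100001111000010000000000 = 937570042880

937570042880


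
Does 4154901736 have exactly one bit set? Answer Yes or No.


0b11110111101001101100010011101000. Multiple bits set => No

No


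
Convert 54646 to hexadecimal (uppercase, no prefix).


54646 = D576 hex

D576


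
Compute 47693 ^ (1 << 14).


47693 ^ (1 << 14) = 47693 ^ 16384 = 64077

64077


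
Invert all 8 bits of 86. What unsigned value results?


86 ^ 255 = 169

169


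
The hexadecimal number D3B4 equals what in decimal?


D3B4 hex = 54196 decimal

54196


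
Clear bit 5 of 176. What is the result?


176 & ~(1 << 5) = 144

144


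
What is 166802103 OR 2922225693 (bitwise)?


0b1001111100010011001010110111 | 0b10101110001011011010000000011101 = 0b10101111111111011011001010111111 = 2952639167

2952639167


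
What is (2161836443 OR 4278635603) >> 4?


Step 1: 2161836443 | 4278635603 = 4292857307
Step 2: 4292857307 >> 4 = 268303581

268303581


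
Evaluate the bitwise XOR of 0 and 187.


0b0 ^ 0b10111011 = 0b10111011 = 187

187


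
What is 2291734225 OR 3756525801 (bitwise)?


0b10001000100110010001011011010001 | 0b11011111111010000000100011101001 = 0b11011111111110010001111011111001 = 3757645561

3757645561


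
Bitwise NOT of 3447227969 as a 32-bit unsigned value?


~0b11001101011110001000011001000001 = 0b110010100001110111100110111110 = 847739326 (32-bit unsigned)

847739326


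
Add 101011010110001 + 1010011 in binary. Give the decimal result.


101011010110001 + 1010011 = 101011100000100 = 22276

22276


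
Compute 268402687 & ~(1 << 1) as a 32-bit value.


268402687 & ~(1 << 1) = 268402685

268402685


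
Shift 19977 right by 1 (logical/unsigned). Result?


0b100111000001001 >> 1 = 0b10011100000100 = 9988

9988


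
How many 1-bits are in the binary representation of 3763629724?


0b11100000010101000110111010011100 has 15 set bits

15


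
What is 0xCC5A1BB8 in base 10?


CC5A1BB8 hex = 3428457400 decimal

3428457400


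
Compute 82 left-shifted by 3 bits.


0b1010010 << 3 = 0b1010010000 = 656

656


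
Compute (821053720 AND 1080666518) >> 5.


Step 1: 821053720 & 1080666518 = 6293776
Step 2: 6293776 >> 5 = 196680

196680


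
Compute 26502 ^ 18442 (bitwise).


0b110011110000110 ^ 0b100100000001010 = 0b10111110001100 = 12172

12172


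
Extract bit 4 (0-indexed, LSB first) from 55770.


0b1101100111011010, position 4 = 1

1


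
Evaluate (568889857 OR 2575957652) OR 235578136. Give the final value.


Step 1: 568889857 | 2575957652 = 3119120021
Step 2: 3119120021 | 235578136 = 3219914653

3219914653


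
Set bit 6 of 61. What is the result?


61 | (1 << 6) = 61 | 64 = 125

125


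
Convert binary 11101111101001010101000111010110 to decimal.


11101111101001010101000111010110 in decimal = 4020589014

4020589014


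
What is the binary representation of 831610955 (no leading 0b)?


831610955 = 110001100100010110000001001011 in binary

110001100100010110000001001011


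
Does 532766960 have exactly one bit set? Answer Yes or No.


0b11111110000010110000011110000. Multiple bits set => No

No


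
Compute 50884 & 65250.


0b1100011011000100 & 0b1111111011100010 = 0b1100011011000000 = 50880

50880


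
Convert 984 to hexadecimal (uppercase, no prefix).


984 = 3D8 hex

3D8


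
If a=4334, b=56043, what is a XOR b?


4334 ^ 56043 = 51717

51717


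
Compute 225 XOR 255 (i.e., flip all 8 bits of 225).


225 ^ 255 = 30

30


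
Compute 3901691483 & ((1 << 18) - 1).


3901691483 & 262143 = 202331

202331


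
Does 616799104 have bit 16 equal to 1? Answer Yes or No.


0b100100110000111001101110000000, bit 16 = 1. Yes

Yes


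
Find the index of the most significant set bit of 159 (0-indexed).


0b10011111. Highest set bit at position 7

7


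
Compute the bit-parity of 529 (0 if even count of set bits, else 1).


0b1000010001 has 3 ones => parity 1

1


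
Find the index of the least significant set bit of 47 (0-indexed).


0b101111. Lowest set bit at position 0

0


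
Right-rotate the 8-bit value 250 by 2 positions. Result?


Rotate 0b11111010 right by 2 (8-bit) = 0b10111110 = 190

190


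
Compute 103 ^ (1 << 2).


103 ^ (1 << 2) = 103 ^ 4 = 99

99


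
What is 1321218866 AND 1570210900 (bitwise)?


0b1001110110000000011001100110010 & 0b1011101100101111000010001010100 = 0b1001100100000000000000000010000 = 1283457040

1283457040


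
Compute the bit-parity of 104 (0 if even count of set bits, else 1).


0b1101000 has 3 ones => parity 1

1


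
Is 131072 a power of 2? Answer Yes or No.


0b100000000000000000. Only one bit set => Yes

Yes


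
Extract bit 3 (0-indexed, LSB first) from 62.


0b111110, position 3 = 1

1


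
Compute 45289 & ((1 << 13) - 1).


45289 & 8191 = 4329

4329


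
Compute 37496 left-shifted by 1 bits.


0b1001001001111000 << 1 = 0b10010010011110000 = 74992

74992


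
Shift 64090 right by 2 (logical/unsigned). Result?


0b1111101001011010 >> 2 = 0b11111010010110 = 16022

16022


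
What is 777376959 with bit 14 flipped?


777376959 ^ (1 << 14) = 777376959 ^ 16384 = 777360575

777360575


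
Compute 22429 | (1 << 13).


22429 | (1 << 13) = 22429 | 8192 = 30621

30621


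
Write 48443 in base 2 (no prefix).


48443 = 1011110100111011 in binary

1011110100111011


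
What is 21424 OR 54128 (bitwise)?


0b101001110110000 | 0b1101001101110000 = 0b1101001111110000 = 54256

54256


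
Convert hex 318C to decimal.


318C hex = 12684 decimal

12684


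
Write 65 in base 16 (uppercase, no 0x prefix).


65 = 41 hex

41


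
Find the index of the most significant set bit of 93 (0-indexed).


0b1011101. Highest set bit at position 6

6


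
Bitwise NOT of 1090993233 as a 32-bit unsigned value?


~0b1000001000001110011110001010001 = 0b10111110111110001100001110101110 = 3203974062 (32-bit unsigned)

3203974062


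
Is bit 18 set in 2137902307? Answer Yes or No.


0b1111111011011011100110011100011, bit 18 = 1. Yes

Yes


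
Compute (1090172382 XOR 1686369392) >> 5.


Step 1: 1090172382 ^ 1686369392 = 611926446
Step 2: 611926446 >> 5 = 19122701

19122701


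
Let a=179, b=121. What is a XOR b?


179 ^ 121 = 202

202


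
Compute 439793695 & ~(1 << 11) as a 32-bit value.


439793695 & ~(1 << 11) = 439791647

439791647


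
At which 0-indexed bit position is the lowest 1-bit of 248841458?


0b1110110101010000010011110010. Lowest set bit at position 1

1


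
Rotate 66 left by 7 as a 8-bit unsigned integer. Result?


Rotate 0b1000010 left by 7 (8-bit) = 0b100001 = 33

33


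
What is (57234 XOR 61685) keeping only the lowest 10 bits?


Step 1: 57234 ^ 61685 = 12135
Step 2: 12135 & 1023 = 871

871


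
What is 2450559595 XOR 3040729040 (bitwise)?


0b10010010000100001001001001101011 ^ 0b10110101001111011101011111010000 = 0b100111001011010100010110111011 = 657278395

657278395


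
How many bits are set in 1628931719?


0b1100001000101111000011010000111 has 14 set bits

14


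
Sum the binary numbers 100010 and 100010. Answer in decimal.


100010 + 100010 = 1000100 = 68

68


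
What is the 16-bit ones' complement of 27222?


27222 ^ 65535 = 38313

38313


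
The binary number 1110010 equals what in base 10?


1110010 in decimal = 114

114


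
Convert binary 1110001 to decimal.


1110001 in decimal = 113

113


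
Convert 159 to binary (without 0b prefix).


159 = 10011111 in binary

10011111


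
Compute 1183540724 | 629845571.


0b1000110100010110110010111110100 | 0b100101100010101010111001000011 = 0b1100111100010111110111111110111 = 1737224183

1737224183


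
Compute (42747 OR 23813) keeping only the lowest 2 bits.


Step 1: 42747 | 23813 = 65535
Step 2: 65535 & 3 = 3

3


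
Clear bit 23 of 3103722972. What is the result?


3103722972 & ~(1 << 23) = 3095334364

3095334364


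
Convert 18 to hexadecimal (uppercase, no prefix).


18 = 12 hex

12


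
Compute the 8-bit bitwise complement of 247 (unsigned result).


~0b11110111 = 0b1000 = 8 (8-bit unsigned)

8


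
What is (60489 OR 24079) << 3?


Step 1: 60489 | 24079 = 65103
Step 2: 65103 << 3 = 520824

520824


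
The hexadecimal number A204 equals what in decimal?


A204 hex = 41476 decimal

41476


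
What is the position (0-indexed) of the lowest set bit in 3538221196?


0b11010010111001001111100010001100. Lowest set bit at position 2

2


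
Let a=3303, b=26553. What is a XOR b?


3303 ^ 26553 = 27486

27486


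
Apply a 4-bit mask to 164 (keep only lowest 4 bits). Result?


164 & 15 = 4

4


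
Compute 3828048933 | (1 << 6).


3828048933 | (1 << 6) = 3828048933 | 64 = 3828048997

3828048997


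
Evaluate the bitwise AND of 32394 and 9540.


0b111111010001010 & 0b10010101000100 = 0b10010000000000 = 9216

9216


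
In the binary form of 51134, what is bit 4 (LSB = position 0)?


0b1100011110111110, position 4 = 1

1


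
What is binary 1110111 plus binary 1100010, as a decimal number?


1110111 + 1100010 = 11011001 = 217

217


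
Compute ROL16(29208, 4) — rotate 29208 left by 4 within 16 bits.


Rotate 0b111001000011000 left by 4 (16-bit) = 0b10000110000111 = 8583

8583


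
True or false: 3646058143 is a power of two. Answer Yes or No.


0b11011001010100100110111010011111. Multiple bits set => No

No


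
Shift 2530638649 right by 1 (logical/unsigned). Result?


0b10010110110101100111101100111001 >> 1 = 0b1001011011010110011110110011100 = 1265319324

1265319324


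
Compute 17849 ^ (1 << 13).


17849 ^ (1 << 13) = 17849 ^ 8192 = 26041

26041


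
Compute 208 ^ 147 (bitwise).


0b11010000 ^ 0b10010011 = 0b1000011 = 67

67


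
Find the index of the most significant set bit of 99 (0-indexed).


0b1100011. Highest set bit at position 6

6


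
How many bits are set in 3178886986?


0b10111101011110011111011101001010 has 21 set bits

21


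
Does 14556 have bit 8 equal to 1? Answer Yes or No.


0b11100011011100, bit 8 = 0. No

No


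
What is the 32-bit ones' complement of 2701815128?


2701815128 ^ 4294967295 = 1593152167

1593152167


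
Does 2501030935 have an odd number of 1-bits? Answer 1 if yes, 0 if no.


0b10010101000100101011010000010111 has 14 ones => parity 0

0


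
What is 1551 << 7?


0b11000001111 << 7 = 0b110000011110000000 = 198528

198528


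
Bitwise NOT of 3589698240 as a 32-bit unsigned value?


~0b11010101111101100111001011000000 = 0b101010000010011000110100111111 = 705269055 (32-bit unsigned)

705269055


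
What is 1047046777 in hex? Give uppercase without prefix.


1047046777 = 3E68AA79 hex

3E68AA79


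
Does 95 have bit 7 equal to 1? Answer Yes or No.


0b1011111, bit 7 = 0. No

No


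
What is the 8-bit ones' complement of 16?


16 ^ 255 = 239

239


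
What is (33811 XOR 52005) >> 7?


Step 1: 33811 ^ 52005 = 20278
Step 2: 20278 >> 7 = 158

158


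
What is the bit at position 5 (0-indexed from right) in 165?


0b10100101, position 5 = 1

1


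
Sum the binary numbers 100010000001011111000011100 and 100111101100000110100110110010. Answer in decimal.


100010000001011111000011100 + 100111101100000110100110110010 = 101011111100010010011111001110 = 737224654

737224654


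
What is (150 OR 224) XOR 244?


Step 1: 150 | 224 = 246
Step 2: 246 ^ 244 = 2

2


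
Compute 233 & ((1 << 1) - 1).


233 & 1 = 1

1


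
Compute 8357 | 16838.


0b10000010100101 | 0b100000111000110 = 0b110000111100111 = 25063

25063


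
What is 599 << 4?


0b1001010111 << 4 = 0b10010101110000 = 9584

9584


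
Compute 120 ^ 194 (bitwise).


0b1111000 ^ 0b11000010 = 0b10111010 = 186

186


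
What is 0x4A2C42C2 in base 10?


4A2C42C2 hex = 1244414658 decimal

1244414658


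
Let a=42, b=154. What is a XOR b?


42 ^ 154 = 176

176


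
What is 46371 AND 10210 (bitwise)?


0b1011010100100011 & 0b10011111100010 = 0b10010100100010 = 9506

9506


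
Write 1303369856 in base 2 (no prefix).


1303369856 = 1001101101011111101100010000000 in binary

1001101101011111101100010000000


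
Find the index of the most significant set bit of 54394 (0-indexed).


0b1101010001111010. Highest set bit at position 15

15


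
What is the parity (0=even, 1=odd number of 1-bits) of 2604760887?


0b10011011010000010111111100110111 has 19 ones => parity 1

1


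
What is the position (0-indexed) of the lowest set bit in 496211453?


0b11101100100111001010111111101. Lowest set bit at position 0

0


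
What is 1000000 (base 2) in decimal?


1000000 in decimal = 64

64


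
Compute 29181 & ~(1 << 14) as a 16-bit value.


29181 & ~(1 << 14) = 12797

12797


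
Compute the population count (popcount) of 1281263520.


0b1001100010111101000011110100000 has 14 set bits

14


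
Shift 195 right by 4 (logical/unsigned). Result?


0b11000011 >> 4 = 0b1100 = 12

12


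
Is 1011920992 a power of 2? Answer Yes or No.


0b111100010100001011000001100000. Multiple bits set => No

No


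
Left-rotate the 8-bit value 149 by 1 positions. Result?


Rotate 0b10010101 left by 1 (8-bit) = 0b101011 = 43

43


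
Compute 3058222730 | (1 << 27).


3058222730 | (1 << 27) = 3058222730 | 134217728 = 3192440458

3192440458


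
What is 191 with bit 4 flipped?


191 ^ (1 << 4) = 191 ^ 16 = 175

175


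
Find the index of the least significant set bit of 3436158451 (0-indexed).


0b11001100110011111001110111110011. Lowest set bit at position 0

0


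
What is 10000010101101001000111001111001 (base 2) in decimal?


10000010101101001000111001111001 in decimal = 2192871033

2192871033


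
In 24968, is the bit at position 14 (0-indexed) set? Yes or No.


0b110000110001000, bit 14 = 1. Yes

Yes


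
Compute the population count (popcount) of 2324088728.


0b10001010100001101100011110011000 has 14 set bits

14


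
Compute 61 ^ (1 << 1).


61 ^ (1 << 1) = 61 ^ 2 = 63

63


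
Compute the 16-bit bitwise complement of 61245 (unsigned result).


~0b1110111100111101 = 0b1000011000010 = 4290 (16-bit unsigned)

4290


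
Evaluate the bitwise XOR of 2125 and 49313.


0b100001001101 ^ 0b1100000010100001 = 0b1100100011101100 = 51436

51436


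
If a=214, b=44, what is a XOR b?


214 ^ 44 = 250

250


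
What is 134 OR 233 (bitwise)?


0b10000110 | 0b11101001 = 0b11101111 = 239

239


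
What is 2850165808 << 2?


0b10101001111000100001010000110000 << 2 = 0b1010100111100010000101000011000000 = 11400663232

11400663232


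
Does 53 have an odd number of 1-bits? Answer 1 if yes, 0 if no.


0b110101 has 4 ones => parity 0

0


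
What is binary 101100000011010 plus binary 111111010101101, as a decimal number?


101100000011010 + 111111010101101 = 1101011011000111 = 54983

54983


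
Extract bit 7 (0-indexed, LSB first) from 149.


0b10010101, position 7 = 1

1


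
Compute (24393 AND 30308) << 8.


Step 1: 24393 & 30308 = 22080
Step 2: 22080 << 8 = 5652480

5652480


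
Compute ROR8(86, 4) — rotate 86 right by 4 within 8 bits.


Rotate 0b1010110 right by 4 (8-bit) = 0b1100101 = 101

101


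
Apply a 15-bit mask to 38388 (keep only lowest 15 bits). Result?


38388 & 32767 = 5620

5620


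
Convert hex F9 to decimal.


F9 hex = 249 decimal

249


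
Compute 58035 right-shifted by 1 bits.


0b1110001010110011 >> 1 = 0b111000101011001 = 29017

29017


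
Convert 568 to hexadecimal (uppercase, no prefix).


568 = 238 hex

238


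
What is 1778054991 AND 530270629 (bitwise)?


0b1101001111110101111011101001111 & 0b11111100110110100100110100101 = 0b1001100110100100000100000101 = 161104133

161104133


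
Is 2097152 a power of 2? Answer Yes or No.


0b1000000000000000000000. Only one bit set => Yes

Yes


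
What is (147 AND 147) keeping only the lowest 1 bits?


Step 1: 147 & 147 = 147
Step 2: 147 & 1 = 1

1


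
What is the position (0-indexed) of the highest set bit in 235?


0b11101011. Highest set bit at position 7

7


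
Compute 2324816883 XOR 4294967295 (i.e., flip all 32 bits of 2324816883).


2324816883 ^ 4294967295 = 1970150412

1970150412


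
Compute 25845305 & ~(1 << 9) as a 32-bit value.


25845305 & ~(1 << 9) = 25844793

25844793


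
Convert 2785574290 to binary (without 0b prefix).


2785574290 = 10100110000010000111110110010010 in binary

10100110000010000111110110010010


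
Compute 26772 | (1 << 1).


26772 | (1 << 1) = 26772 | 2 = 26774

26774


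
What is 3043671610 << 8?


0b10110101011010101011111000111010 << 8 = 0b1011010101101010101111100011101000000000 = 779179932160

779179932160


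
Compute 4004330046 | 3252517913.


0b11101110101011010011101000111110 | 0b11000001110111010111110000011001 = 0b11101111111111010111111000111111 = 4026367551

4026367551


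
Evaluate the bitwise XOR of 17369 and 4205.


0b100001111011001 ^ 0b1000001101101 = 0b101001110110100 = 21428

21428


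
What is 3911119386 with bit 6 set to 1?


3911119386 | (1 << 6) = 3911119386 | 64 = 3911119450

3911119450


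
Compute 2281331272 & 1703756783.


0b10000111111110100101101001001000 & 0b1100101100011010100001111101111 = 0b101100010000100001001001000 = 92815944

92815944


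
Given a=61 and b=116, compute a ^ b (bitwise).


61 ^ 116 = 73

73


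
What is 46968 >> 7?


0b1011011101111000 >> 7 = 0b101101110 = 366

366


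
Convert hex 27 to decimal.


27 hex = 39 decimal

39


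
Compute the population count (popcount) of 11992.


0b10111011011000 has 8 set bits

8


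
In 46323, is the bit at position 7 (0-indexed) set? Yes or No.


0b1011010011110011, bit 7 = 1. Yes

Yes


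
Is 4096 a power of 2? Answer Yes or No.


0b1000000000000. Only one bit set => Yes

Yes


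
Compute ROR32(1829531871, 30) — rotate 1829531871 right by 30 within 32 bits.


Rotate 0b1101101000011000111000011011111 right by 30 (32-bit) = 0b10110100001100011100001101111101 = 3023160189

3023160189


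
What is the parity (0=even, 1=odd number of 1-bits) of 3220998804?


0b10111111111111001000101010010100 has 19 ones => parity 1

1


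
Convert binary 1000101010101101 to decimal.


1000101010101101 in decimal = 35501

35501


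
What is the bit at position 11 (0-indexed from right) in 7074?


0b1101110100010, position 11 = 1

1


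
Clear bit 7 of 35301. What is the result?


35301 & ~(1 << 7) = 35173

35173


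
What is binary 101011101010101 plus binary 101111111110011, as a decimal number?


101011101010101 + 101111111110011 = 1011011101001000 = 46920

46920


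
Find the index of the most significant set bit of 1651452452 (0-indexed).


0b1100010011011110010101000100100. Highest set bit at position 30

30


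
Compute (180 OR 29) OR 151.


Step 1: 180 | 29 = 189
Step 2: 189 | 151 = 191

191


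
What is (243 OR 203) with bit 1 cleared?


Step 1: 243 | 203 = 251
Step 2: 251 & ~(1 << 1) = 249

249


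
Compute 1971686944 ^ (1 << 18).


1971686944 ^ (1 << 18) = 1971686944 ^ 262144 = 1971424800

1971424800


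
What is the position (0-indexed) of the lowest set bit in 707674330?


0b101010001011100100000011011010. Lowest set bit at position 1

1


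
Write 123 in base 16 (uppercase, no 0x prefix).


123 = 7B hex

7B


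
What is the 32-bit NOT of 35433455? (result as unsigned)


~0b10000111001010101111101111 = 0b11111101111000110101010000010000 = 4259533840 (32-bit unsigned)

4259533840


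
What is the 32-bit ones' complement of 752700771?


752700771 ^ 4294967295 = 3542266524

3542266524


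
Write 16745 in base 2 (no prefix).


16745 = 100000101101001 in binary

100000101101001


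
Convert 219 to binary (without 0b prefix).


219 = 11011011 in binary

11011011


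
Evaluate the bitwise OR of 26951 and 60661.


0b110100101000111 | 0b1110110011110101 = 0b1110110111110111 = 60919

60919


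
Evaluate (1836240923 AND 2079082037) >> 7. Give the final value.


Step 1: 1836240923 & 2079082037 = 1767915537
Step 2: 1767915537 >> 7 = 13811840

13811840


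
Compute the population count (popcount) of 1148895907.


0b1000100011110101100001010100011 has 14 set bits

14


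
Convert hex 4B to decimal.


4B hex = 75 decimal

75


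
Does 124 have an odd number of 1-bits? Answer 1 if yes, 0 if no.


0b1111100 has 5 ones => parity 1

1


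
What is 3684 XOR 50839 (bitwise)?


0b111001100100 ^ 0b1100011010010111 = 0b1100100011110011 = 51443

51443


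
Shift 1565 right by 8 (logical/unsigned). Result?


0b11000011101 >> 8 = 0b110 = 6

6


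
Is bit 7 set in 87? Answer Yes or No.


0b1010111, bit 7 = 0. No

No


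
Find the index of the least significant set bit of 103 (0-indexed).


0b1100111. Lowest set bit at position 0

0


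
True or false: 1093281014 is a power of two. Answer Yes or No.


0b1000001001010100010010011110110. Multiple bits set => No

No


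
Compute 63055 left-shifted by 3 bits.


0b1111011001001111 << 3 = 0b1111011001001111000 = 504440

504440


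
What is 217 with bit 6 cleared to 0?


217 & ~(1 << 6) = 153

153


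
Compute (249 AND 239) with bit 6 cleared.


Step 1: 249 & 239 = 233
Step 2: 233 & ~(1 << 6) = 169

169


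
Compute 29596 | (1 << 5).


29596 | (1 << 5) = 29596 | 32 = 29628

29628


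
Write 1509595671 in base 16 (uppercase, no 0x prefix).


1509595671 = 59FA9A17 hex

59FA9A17


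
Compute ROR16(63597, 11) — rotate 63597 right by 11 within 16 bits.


Rotate 0b1111100001101101 right by 11 (16-bit) = 0b110110111111 = 3519

3519


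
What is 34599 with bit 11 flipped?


34599 ^ (1 << 11) = 34599 ^ 2048 = 36647

36647


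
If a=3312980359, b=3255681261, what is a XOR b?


3312980359 ^ 3255681261 = 125161834

125161834


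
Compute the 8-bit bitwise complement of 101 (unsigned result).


~0b1100101 = 0b10011010 = 154 (8-bit unsigned)

154


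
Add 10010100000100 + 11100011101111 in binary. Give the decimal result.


10010100000100 + 11100011101111 = 101110111110011 = 24051

24051


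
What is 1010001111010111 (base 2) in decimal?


1010001111010111 in decimal = 41943

41943


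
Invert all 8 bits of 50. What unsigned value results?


50 ^ 255 = 205

205


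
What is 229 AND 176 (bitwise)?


0b11100101 & 0b10110000 = 0b10100000 = 160

160


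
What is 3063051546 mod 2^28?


3063051546 & 268435455 = 110261530

110261530


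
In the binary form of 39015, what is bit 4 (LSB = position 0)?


0b1001100001100111, position 4 = 0

0


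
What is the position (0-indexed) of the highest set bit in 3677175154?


0b11011011001011010011110101110010. Highest set bit at position 31

31


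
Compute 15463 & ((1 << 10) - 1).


15463 & 1023 = 103

103


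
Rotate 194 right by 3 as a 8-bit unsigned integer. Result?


Rotate 0b11000010 right by 3 (8-bit) = 0b1011000 = 88

88


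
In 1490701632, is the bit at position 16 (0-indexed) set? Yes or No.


0b1011000110110100100110101000000, bit 16 = 0. No

No


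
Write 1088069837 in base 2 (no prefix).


1088069837 = 1000000110110101010000011001101 in binary

1000000110110101010000011001101


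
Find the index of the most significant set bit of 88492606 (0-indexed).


0b101010001100100101000111110. Highest set bit at position 26

26


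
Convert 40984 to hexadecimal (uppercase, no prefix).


40984 = A018 hex

A018


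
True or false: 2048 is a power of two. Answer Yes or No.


0b100000000000. Only one bit set => Yes

Yes


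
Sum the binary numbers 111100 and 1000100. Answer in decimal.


111100 + 1000100 = 10000000 = 128

128


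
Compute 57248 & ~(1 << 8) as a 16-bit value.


57248 & ~(1 << 8) = 56992

56992


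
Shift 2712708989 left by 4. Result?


0b10100001101100001010011101111101 << 4 = 0b101000011011000010100111011111010000 = 43403343824

43403343824


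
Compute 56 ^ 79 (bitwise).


0b111000 ^ 0b1001111 = 0b1110111 = 119

119


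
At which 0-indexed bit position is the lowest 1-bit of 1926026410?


0b1110010110011001101010010101010. Lowest set bit at position 1

1


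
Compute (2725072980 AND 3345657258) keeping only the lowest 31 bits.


Step 1: 2725072980 & 3345657258 = 2187853824
Step 2: 2187853824 & 2147483647 = 40370176

40370176


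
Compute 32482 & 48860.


0b111111011100010 & 0b1011111011011100 = 0b11111011000000 = 16064

16064


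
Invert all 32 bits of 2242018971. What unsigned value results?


2242018971 ^ 4294967295 = 2052948324

2052948324


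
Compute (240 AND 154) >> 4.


Step 1: 240 & 154 = 144
Step 2: 144 >> 4 = 9

9


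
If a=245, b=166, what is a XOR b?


245 ^ 166 = 83

83


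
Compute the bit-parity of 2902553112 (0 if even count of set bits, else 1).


0b10101101000000010111001000011000 has 12 ones => parity 0

0


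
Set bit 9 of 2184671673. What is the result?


2184671673 | (1 << 9) = 2184671673 | 512 = 2184672185

2184672185


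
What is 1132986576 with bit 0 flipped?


1132986576 ^ (1 << 0) = 1132986576 ^ 1 = 1132986577

1132986577


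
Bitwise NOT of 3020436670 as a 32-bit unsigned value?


~0b10110100000010000011010010111110 = 0b1001011111101111100101101000001 = 1274530625 (32-bit unsigned)

1274530625


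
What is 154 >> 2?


0b10011010 >> 2 = 0b100110 = 38

38


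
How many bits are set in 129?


0b10000001 has 2 set bits

2


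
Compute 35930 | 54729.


0b1000110001011010 | 0b1101010111001001 = 0b1101110111011011 = 56795

56795


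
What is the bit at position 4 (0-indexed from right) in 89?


0b1011001, position 4 = 1

1


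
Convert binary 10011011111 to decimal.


10011011111 in decimal = 1247

1247


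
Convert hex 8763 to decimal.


8763 hex = 34659 decimal

34659


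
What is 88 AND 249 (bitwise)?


0b1011000 & 0b11111001 = 0b1011000 = 88

88


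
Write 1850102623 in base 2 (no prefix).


1850102623 = 1101110010001100101001101011111 in binary

1101110010001100101001101011111


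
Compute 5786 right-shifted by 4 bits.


0b1011010011010 >> 4 = 0b101101001 = 361

361


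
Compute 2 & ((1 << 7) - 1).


2 & 127 = 2

2


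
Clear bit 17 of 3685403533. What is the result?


3685403533 & ~(1 << 17) = 3685272461

3685272461


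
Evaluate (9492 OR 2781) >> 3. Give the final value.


Step 1: 9492 | 2781 = 12253
Step 2: 12253 >> 3 = 1531

1531


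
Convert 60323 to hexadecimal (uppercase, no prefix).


60323 = EBA3 hex

EBA3


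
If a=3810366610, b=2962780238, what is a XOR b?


3810366610 ^ 2962780238 = 1401283804

1401283804


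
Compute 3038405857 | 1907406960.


0b10110101000110100110010011100001 | 0b1110001101100001011100001110000 = 0b11110101101110101111110011110001 = 4122672369

4122672369
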